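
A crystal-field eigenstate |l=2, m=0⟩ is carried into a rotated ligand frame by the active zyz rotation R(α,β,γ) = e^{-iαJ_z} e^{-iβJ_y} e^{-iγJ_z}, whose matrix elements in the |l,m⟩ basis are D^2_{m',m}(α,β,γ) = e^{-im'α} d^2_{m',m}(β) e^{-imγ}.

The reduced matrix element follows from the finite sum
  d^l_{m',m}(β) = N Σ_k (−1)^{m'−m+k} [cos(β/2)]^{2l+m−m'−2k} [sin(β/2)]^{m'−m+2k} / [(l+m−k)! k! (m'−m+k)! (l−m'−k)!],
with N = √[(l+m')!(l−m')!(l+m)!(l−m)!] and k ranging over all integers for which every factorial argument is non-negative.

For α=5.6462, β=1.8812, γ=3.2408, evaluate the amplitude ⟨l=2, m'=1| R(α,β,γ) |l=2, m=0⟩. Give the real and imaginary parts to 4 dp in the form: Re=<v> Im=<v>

D^2_{1,0}(5.6462,1.8812,3.2408) = e^{-i·1·5.6462}·d^2_{1,0}(1.8812)·e^{-i·0·3.2408}. Compute d first:
Half-angle: c=0.589303, s=0.807912. N=√(6·1·2·2)=4.898979
The bounds max(0,m−m')=0 and min(l+m,l−m')=1 give 2 terms
  k=0: (−1)^1·4.8990/(2)·0.5893^3·0.8079^1 = -0.405001
  k=1: (−1)^2·4.8990/(2)·0.5893^1·0.8079^3 = +0.761213
d^2_{1,0}(1.8812) = -0.405001 +0.761213 = +0.356212
D = (+0.803892+0.594775i)·(+0.356212)·(+1.000000+0.000000i) = +0.286356+0.211866i

Re=0.2864 Im=0.2119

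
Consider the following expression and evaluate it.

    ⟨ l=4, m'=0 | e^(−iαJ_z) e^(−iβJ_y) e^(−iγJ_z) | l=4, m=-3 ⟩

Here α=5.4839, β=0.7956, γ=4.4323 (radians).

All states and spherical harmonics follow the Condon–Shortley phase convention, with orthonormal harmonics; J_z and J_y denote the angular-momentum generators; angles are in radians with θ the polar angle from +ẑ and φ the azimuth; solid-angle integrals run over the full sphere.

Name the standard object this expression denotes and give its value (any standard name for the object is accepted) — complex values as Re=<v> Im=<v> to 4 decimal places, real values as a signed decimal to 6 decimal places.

This is a Wigner D-matrix element — the rotation-matrix element ⟨l m'| R(α,β,γ) |l m⟩ in the angular-momentum basis.
First d^4_{0,-3}(β=0.7956), then the phase factors e^{-i(0)α} and e^{-i(-3)γ}:
Half-angle: c=0.921915, s=0.387391. N=√(24·24·1·5040)=1703.830978
k: max(0,(-3)−(0))=0 … min(4+(-3),4−(0))=1
  k=0: (−1)^3·1703.8310/(144)·0.9219^5·0.3874^3 = -0.458109
  k=1: (−1)^4·1703.8310/(144)·0.9219^3·0.3874^5 = +0.080888
d^4_{0,-3}(0.7956) = -0.458109 +0.080888 = -0.377220
Phases: e^{-i·(0)·5.4839}=+1.000000+0.000000i, e^{-i·(-3)·4.4323}=+0.744821+0.667264i ⇒ D=-0.280962-0.251706i

Wigner D-matrix element, Re=-0.2810 Im=-0.2517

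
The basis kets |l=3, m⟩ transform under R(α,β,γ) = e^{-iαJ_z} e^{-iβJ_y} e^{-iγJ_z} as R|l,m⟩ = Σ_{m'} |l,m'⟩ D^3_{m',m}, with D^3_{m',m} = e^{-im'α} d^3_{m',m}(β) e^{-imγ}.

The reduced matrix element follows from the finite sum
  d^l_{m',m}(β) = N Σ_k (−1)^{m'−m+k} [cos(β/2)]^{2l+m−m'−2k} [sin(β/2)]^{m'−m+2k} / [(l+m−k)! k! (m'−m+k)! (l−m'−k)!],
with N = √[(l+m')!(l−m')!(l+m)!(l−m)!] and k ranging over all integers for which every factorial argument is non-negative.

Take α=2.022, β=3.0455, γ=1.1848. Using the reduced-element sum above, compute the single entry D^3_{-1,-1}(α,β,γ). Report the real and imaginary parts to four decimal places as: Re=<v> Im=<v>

Re=-0.0137 Im=-0.0009

D^3_{-1,-1}(2.0220,3.0455,1.1848) = e^{-i·-1·2.0220}·d^3_{-1,-1}(3.0455)·e^{-i·-1·1.1848}. Compute d first:
c=cos(3.045500/2)=0.048028, s=sin(3.045500/2)=0.998846; N=√[2·24·2·24]=48.000000
Admissible k: 0..2 (factorial args all ≥0)
  k=0: (−1)^0·48.0000/(48)·0.0480^6·0.9988^0 = +0.000000
  k=1: (−1)^1·48.0000/(6)·0.0480^4·0.9988^2 = -0.000042
  k=2: (−1)^2·48.0000/(8)·0.0480^2·0.9988^4 = +0.013776
d^3_{-1,-1}(3.0455) = +0.000000 -0.000042 +0.013776 = +0.013734
D = (-0.436049+0.899923i)·(+0.013734)·(+0.376482+0.926424i) = -0.013705-0.000895i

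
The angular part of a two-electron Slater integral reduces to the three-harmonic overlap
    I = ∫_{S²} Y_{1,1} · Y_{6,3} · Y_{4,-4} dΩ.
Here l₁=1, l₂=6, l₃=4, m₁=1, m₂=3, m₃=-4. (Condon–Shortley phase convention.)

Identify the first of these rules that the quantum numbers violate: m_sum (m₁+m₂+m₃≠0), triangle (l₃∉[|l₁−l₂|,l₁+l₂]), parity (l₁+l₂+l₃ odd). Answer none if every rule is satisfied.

Σmᵢ = 0  ✓
l₃∈[|l₁−l₂|,l₁+l₂]=[5,7] required, l₃=4 fails  ✗
Σlᵢ = 11 ⇒ odd

triangle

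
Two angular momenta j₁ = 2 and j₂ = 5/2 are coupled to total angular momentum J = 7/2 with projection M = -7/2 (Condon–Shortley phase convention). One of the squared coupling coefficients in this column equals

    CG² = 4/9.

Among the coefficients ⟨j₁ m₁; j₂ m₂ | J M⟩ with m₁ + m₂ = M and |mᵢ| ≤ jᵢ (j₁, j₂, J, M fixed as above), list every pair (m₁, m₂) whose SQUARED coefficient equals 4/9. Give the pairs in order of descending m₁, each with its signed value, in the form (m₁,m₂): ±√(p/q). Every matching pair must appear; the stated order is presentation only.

Admissible pairs with m₁+m₂ = M = -7/2: (-2,-3/2), (-1,-5/2)
  (m₁,m₂)=(-1,-5/2): CG² = 5/9, CG = +√(5/9)
  (m₁,m₂)=(-2,-3/2): CG² = 4/9, CG = −√(4/9)   ← matches the target
Pairs with CG² = 4/9: (-2,-3/2): −√(4/9)

(-2,-3/2): −√(4/9)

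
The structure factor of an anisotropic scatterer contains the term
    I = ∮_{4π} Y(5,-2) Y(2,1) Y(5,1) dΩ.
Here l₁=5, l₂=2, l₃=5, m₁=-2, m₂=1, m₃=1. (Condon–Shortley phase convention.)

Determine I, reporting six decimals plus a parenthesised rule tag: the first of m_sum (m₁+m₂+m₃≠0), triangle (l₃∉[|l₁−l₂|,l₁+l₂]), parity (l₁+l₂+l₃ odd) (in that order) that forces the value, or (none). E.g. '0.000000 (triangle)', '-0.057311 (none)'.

m-sum 0 ✓  L=12 even ✓  3≤5≤7 ✓
Π(2lᵢ+1) = 11×5×11 = 605
triangle coeff Δ(5,2,5) = 1/38610
Σ_t [0,2]: t=0:+1/2880 t=1:−1/576 t=2:+1/2880 = -1/960
(3j)²=10/429 [(5 2 5; 0 0 0)], sign=+1
Σ_t [1,2]: t=1:−1/2880 t=2:+1/1440 = 1/2880
(3j)²=7/715 [(5 2 5; -2 1 1)], sign=+1
⇒ 4πI² = 70/507
I = (+1)√(70/507/(4π)) = 0.10481902
No selection rule forces the value: the integral is nonzero (none).

0.104819 (none)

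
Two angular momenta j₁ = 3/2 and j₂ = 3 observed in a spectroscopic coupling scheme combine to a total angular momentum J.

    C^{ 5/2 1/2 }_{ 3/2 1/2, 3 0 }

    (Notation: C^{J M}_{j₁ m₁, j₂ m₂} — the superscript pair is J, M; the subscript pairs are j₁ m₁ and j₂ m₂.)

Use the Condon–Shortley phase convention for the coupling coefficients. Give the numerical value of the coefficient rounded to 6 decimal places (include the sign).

−√(6/35) = -0.414039

triangle: 2!×1!×4!/8! = 48/40320
(j±m)!: 2!×1!×3!×3!×3!×2! = 864
prefactor² = (2J+1)×Δ×N² = 216/35
  k=0: +1/(0!×2!×1!×3!×0!×1!) = 1/12
  k=1: −1/(1!×1!×0!×2!×1!×2!) = -1/4
Σ = -1/6  ⇒  CG² = 216/35×(-1/6)² = 6/35
CG = −√(6/35) = -0.414039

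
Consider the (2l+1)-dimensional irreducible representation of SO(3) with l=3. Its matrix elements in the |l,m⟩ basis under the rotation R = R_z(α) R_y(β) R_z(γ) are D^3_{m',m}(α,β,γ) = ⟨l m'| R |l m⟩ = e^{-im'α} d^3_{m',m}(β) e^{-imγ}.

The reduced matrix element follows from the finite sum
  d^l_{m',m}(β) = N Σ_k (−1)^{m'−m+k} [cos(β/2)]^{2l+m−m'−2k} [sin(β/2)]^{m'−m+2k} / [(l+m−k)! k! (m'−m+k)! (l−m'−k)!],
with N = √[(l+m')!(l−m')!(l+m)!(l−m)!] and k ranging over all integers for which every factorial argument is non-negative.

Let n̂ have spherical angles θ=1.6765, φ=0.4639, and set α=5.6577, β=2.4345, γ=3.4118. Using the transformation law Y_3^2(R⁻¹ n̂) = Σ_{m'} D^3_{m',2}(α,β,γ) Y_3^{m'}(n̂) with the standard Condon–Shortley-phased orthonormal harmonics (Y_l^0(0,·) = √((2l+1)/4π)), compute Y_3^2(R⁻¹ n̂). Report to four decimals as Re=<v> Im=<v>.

Need the full column D^3_{m',2} for m'=−3..3 at α=5.6577, β=2.4345, γ=3.4118.
cos(β/2)=0.346227, sin(β/2)=0.938151
d^3_{-3,2}: single k=5 term ⇒ +0.616311;  D = -0.461422-0.408569i
d^3_{-2,2}: k∈[4..5] ⇒ +0.464283 -0.681767 = -0.217484;  D = +0.047587+0.212214i
d^3_{-1,2}: k∈[3..4] ⇒ +0.216736 -0.795654 = -0.578918;  D = -0.228049+0.532109i
d^3_{0,2}: k∈[2..3] ⇒ +0.069271 -0.508596 = -0.439325;  D = -0.376719+0.226029i
d^3_{1,2}: k∈[1..2] ⇒ +0.014760 -0.216736 = -0.201976;  D = -0.201246-0.017162i
d^3_{2,2}: k∈[0..1] ⇒ +0.001723 -0.063235 = -0.061513;  D = -0.046627-0.040122i
d^3_{3,2}: single k=0 term ⇒ -0.011433;  D = -0.002659-0.011119i
Y_3^{m'}(θ=1.6765,φ=0.4639) and Σ D·Y over m':
  (-0.4614-0.4086i)·(+0.0731-0.4037i)  (+0.0476+0.2122i)·(-0.0639+0.0853i)  (-0.2280+0.5321i)·(-0.2714+0.1358i)  (-0.3767+0.2260i)·(+0.1159+0.0000i)  (-0.2012-0.0172i)·(+0.2714+0.1358i)  (-0.0466-0.0401i)·(-0.0639-0.0853i)  (-0.0027-0.0111i)·(-0.0731-0.4037i)
Y_3^2(R⁻¹ n̂) = -0.330881-0.025827i

Re=-0.3309 Im=-0.0258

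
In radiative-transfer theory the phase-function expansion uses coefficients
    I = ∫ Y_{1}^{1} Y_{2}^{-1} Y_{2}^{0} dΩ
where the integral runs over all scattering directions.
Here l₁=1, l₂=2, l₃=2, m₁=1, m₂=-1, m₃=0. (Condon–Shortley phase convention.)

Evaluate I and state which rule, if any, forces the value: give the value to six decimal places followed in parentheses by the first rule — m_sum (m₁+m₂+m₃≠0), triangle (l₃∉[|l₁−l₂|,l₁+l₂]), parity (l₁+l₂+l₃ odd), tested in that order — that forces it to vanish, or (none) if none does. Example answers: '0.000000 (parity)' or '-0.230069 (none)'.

0.000000 (parity)

Σlᵢ=5 odd — θ-integrand is odd under cosθ→−cosθ; I=0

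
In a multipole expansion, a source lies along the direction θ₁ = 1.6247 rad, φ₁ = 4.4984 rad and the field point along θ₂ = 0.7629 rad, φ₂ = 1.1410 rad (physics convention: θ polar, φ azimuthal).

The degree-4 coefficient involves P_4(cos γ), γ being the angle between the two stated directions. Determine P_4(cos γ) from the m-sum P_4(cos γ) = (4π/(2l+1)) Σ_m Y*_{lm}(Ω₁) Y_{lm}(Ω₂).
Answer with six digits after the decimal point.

Expand P_4 via completeness: Σ_{m} conj(Y_{4,m}) at Ω₁ times Y_{4,m} at Ω₂ —
  [-4]  conj(Y_{4,-4})(Ω₁) = 0.28840 - 0.33226j ; Y_{4,-4}(Ω₂) = -0.01492 + 0.09980j ; Δ = 0.02886 + 0.03374j
  [-3]  conj(Y_{4,-3})(Ω₁) = -0.04020 - 0.05378j ; Y_{4,-3}(Ω₂) = -0.28680 + 0.08291j ; Δ = 0.01599 + 0.01209j
  [-2]  conj(Y_{4,-2})(Ω₁) = 0.29730 - 0.13562j ; Y_{4,-2}(Ω₂) = -0.27709 - 0.32159j ; Δ = -0.12599 - 0.05803j
  [-1]  conj(Y_{4,-1})(Ω₁) = -0.01610 - 0.07411j ; Y_{4,-1}(Ω₂) = 0.06473 - 0.14123j ; Δ = -0.01151 - 0.00252j
  [+0]  conj(Y_{4,0})(Ω₁) = 0.30818 + 0.00000j ; Y_{4,0}(Ω₂) = -0.33003 + 0.00000j ; Δ = -0.10171 + 0.00000j
  [+1]  conj(Y_{4,1})(Ω₁) = 0.01610 - 0.07411j ; Y_{4,1}(Ω₂) = -0.06473 - 0.14123j ; Δ = -0.01151 + 0.00252j
  [+2]  conj(Y_{4,2})(Ω₁) = 0.29730 + 0.13562j ; Y_{4,2}(Ω₂) = -0.27709 + 0.32159j ; Δ = -0.12599 + 0.05803j
  [+3]  conj(Y_{4,3})(Ω₁) = 0.04020 - 0.05378j ; Y_{4,3}(Ω₂) = 0.28680 + 0.08291j ; Δ = 0.01599 - 0.01209j
  [+4]  conj(Y_{4,4})(Ω₁) = 0.28840 + 0.33226j ; Y_{4,4}(Ω₂) = -0.01492 - 0.09980j ; Δ = 0.02886 - 0.03374j
Σ over m = -0.28702 + 0.00000j; ×(4π/9) → -0.40076 + 0.00000j. Real part: -0.400757

-0.400757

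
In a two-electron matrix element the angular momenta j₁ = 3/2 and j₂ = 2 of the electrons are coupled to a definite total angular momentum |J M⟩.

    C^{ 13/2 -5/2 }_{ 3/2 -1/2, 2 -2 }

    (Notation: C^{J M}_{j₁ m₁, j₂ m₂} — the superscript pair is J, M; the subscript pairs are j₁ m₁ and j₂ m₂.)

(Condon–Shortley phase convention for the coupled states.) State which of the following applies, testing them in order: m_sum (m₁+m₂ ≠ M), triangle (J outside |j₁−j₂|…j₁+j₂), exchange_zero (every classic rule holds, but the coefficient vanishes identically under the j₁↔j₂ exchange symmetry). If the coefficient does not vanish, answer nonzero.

triangle

m-sum: m₁+m₂ = -1/2+(-2) = -5/2, M = -5/2  ✓
triangle: need |j₁−j₂| ≤ J ≤ j₁+j₂, i.e. J ∈ [1/2, 7/2]; J = 13/2 is outside ✗ ⇒ coefficient is 0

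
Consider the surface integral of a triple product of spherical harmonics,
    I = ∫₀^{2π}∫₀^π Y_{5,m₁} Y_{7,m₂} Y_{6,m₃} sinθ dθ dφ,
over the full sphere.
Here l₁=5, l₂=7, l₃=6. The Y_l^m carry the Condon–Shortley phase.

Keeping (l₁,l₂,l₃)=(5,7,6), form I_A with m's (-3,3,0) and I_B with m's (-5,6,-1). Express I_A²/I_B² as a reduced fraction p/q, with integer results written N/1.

Same 5,7,6: normalisation and zero-m 3j drop out of the ratio.
A: Δ: 6! 4! 8! / 19! → 1/174594420; sum: t=4:+1/1658880 t=5:−1/518400 t=6:+1/1658880 = -1/1382400; 3j²(5 7 6; -3 3 0) = Δ·Π!·Σ² = 504/46189  (sign -1)
B: Δ: 6! 4! 8! / 19! → 1/174594420; sum: t=6:+1/87091200 = 1/87091200; 3j²(5 7 6; -5 6 -1) = Δ·Π!·Σ² = 10/969  (sign -1)
I_A²/I_B² = (504/46189)/(10/969) = 756/715

756/715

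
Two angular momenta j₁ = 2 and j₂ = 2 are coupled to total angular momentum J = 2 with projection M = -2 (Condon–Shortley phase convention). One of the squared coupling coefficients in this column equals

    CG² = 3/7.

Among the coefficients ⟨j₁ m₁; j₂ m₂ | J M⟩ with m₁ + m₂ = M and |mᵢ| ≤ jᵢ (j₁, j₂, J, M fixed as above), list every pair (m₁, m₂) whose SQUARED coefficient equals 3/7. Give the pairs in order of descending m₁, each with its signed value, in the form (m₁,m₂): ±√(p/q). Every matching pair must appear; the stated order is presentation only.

Admissible pairs with m₁+m₂ = M = -2: (-2,0), (-1,-1), (0,-2)
  (m₁,m₂)=(0,-2): CG² = 2/7, CG = +√(2/7)
  (m₁,m₂)=(-1,-1): CG² = 3/7, CG = −√(3/7)   ← matches the target
  (m₁,m₂)=(-2,0): CG² = 2/7, CG = +√(2/7)
Pairs with CG² = 3/7: (-1,-1): −√(3/7)

(-1,-1): −√(3/7)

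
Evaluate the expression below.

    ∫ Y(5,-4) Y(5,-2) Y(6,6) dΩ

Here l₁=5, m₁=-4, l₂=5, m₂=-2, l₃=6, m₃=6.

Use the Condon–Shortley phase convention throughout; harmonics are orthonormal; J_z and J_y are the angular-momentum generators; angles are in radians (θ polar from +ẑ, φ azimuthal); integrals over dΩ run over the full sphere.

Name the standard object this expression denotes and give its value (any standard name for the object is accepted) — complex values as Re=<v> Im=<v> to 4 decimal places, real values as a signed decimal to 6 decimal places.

Gaunt coefficient, -0.161540

This is a Gaunt coefficient — the integral of a triple product of spherical harmonics over the sphere.
Checks pass: Σm=0; 16 even; l₃=6∈[0,10].
(2·5+1)(2·5+1)(2·6+1) = 1573
Δ: 4! 6! 6! / 17! → 1/28588560
sum: t=0:+1/345600 t=1:−1/13824 t=2:+1/5184 t=3:−1/13824 t=4:+1/345600 = 7/129600
3j²(5 5 6; 0 0 0) = Δ·Π!·Σ² = 80/7293  (sign +1)
sum: t=3:−1/3110400 = -1/3110400
3j²(5 5 6; -4 -2 6) = Δ·Π!·Σ² = 21/1105  (sign -1)
combine: 4πI² = 1573·80/7293·21/1105 = 1232/3757
take √, sign -1: I = -0.16153991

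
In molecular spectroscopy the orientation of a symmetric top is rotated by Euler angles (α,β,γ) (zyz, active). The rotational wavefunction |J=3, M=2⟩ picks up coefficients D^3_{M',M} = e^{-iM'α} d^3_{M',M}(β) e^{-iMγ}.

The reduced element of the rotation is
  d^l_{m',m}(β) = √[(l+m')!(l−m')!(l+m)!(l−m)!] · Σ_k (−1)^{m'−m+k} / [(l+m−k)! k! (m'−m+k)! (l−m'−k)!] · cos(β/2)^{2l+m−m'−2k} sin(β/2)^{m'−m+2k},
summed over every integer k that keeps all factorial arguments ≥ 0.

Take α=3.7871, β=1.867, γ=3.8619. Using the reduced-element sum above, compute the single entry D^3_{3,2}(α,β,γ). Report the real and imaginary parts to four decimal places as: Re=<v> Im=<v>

D^3_{3,2}(3.7871,1.8670,3.8619) = e^{-i·3·3.7871}·d^3_{3,2}(1.8670)·e^{-i·2·3.8619}. Compute d first:
c=cos(1.867000/2)=0.595025, s=sin(1.867000/2)=0.803707; N=√[720·1·120·1]=293.938769
Admissible k: 0..0 (factorial args all ≥0)
  k=0: (−1)^1·293.9388/(120)·0.5950^5·0.8037^1 = -0.146841
d^3_{3,2}(1.8670) = -0.146841
D = (+0.357627+0.933864i)·(-0.146841)·(+0.129814-0.991538i) = -0.142787+0.034269i

Re=-0.1428 Im=0.0343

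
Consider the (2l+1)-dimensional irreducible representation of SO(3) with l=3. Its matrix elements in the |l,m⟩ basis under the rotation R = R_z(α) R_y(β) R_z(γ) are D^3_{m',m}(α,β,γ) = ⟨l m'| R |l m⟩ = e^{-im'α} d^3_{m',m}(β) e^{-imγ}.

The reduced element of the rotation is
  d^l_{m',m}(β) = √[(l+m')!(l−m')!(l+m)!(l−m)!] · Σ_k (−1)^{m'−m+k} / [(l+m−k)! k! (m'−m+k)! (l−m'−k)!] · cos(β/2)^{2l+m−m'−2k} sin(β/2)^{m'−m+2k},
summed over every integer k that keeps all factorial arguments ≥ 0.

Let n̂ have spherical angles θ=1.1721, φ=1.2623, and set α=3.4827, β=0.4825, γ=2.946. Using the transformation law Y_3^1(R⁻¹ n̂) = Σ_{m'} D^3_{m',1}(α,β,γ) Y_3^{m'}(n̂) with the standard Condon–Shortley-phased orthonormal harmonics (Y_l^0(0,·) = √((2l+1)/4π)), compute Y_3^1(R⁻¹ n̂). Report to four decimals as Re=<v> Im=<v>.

Need the full column D^3_{m',1} for m'=−3..3 at α=3.4827, β=0.4825, γ=2.9460.
cos(β/2)=0.971040, sin(β/2)=0.238917
d^3_{-3,1}: single k=4 term ⇒ +0.011899;  D = +0.004101+0.011170i
d^3_{-2,1}: k∈[3..4] ⇒ +0.078973 -0.002390 = +0.076583;  D = -0.048924-0.058918i
d^3_{-1,1}: k∈[2..4] ⇒ +0.304504 -0.024578 +0.000186 = +0.280112;  D = +0.240728+0.143222i
d^3_{0,1}: k∈[1..3] ⇒ +0.714534 -0.129766 +0.002619 = +0.587386;  D = -0.576186-0.114157i
d^3_{1,1}: k∈[0..2] ⇒ +0.838345 -0.406005 +0.018434 = +0.450774;  D = +0.446010-0.065363i
d^3_{2,1}: k∈[0..1] ⇒ -0.652277 +0.078973 = -0.573304;  D = +0.506753-0.268101i
d^3_{3,1}: single k=0 term ⇒ +0.196556;  D = +0.132980-0.144743i
Y_3^{m'}(θ=1.1721,φ=1.2623) and Σ D·Y over m':
  (+0.0041+0.0112i)·(-0.2609+0.1964i)  (-0.0489-0.0589i)·(-0.2748-0.1950i)  (+0.2407+0.1432i)·(-0.0223+0.0699i)  (-0.5762-0.1142i)·(-0.3254+0.0000i)  (+0.4460-0.0654i)·(+0.0223+0.0699i)  (+0.5068-0.2681i)·(-0.2748+0.1950i)  (+0.1330-0.1447i)·(+0.2609+0.1964i)
Y_3^1(R⁻¹ n̂) = +0.161463+0.264985i

Re=0.1615 Im=0.2650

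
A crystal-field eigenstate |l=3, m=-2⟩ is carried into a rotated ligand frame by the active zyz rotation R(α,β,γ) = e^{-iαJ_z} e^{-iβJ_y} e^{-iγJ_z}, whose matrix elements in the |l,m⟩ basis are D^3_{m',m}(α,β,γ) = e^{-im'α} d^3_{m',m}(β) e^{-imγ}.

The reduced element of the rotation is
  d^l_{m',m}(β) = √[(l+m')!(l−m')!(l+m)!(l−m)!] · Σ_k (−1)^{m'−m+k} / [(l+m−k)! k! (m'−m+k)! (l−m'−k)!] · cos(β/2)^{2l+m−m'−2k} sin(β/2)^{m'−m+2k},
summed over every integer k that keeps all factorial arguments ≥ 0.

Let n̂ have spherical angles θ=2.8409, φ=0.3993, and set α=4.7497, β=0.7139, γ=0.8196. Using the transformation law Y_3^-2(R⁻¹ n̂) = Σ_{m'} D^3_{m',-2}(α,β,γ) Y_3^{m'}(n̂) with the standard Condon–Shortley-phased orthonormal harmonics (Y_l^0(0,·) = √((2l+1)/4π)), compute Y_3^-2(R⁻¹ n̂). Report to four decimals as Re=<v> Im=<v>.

Re=-0.2316 Im=-0.1953

Need the full column D^3_{m',-2} for m'=−3..3 at α=4.7497, β=0.7139, γ=0.8196.
cos(β/2)=0.936967, sin(β/2)=0.349418
d^3_{-3,-2}: single k=1 term ⇒ +0.618077;  D = -0.608053-0.110859i
d^3_{-2,-2}: k∈[0..1] ⇒ +0.676621 -0.470498 = +0.206123;  D = +0.029380-0.204018i
d^3_{-1,-2}: k∈[0..1] ⇒ -0.797933 +0.221942 = -0.575992;  D = -0.572776-0.060777i
d^3_{0,-2}: k∈[0..1] ⇒ +0.515405 -0.071679 = +0.443726;  D = -0.030329+0.442688i
d^3_{1,-2}: k∈[0..1] ⇒ -0.221942 +0.015433 = -0.206509;  D = +0.206409+0.006420i
d^3_{2,-2}: k∈[0..1] ⇒ +0.065434 -0.001820 = +0.063613;  D = -0.000396-0.063612i
d^3_{3,-2}: single k=0 term ⇒ -0.011954;  D = -0.011943+0.000520i
Y_3^{m'}(θ=2.8409,φ=0.3993) and Σ D·Y over m':
  (-0.6081-0.1109i)·(+0.0039-0.0101i)  (+0.0294-0.2040i)·(-0.0597+0.0613i)  (-0.5728-0.0608i)·(+0.3141-0.1325i)  (-0.0303+0.4427i)·(-0.5565+0.0000i)  (+0.2064+0.0064i)·(-0.3141-0.1325i)  (-0.0004-0.0636i)·(-0.0597-0.0613i)  (-0.0119+0.0005i)·(-0.0039-0.0101i)
Y_3^-2(R⁻¹ n̂) = -0.231638-0.195283i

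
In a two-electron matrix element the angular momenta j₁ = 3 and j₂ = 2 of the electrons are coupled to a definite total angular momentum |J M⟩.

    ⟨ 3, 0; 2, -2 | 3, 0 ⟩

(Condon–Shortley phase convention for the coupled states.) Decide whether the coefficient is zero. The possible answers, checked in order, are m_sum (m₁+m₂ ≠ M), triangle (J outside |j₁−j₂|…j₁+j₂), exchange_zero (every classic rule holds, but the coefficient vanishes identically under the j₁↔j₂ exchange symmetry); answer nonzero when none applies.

m-sum: m₁+m₂ = 0+(-2) = -2, M = 0  ✗ ⇒ coefficient is 0

m_sum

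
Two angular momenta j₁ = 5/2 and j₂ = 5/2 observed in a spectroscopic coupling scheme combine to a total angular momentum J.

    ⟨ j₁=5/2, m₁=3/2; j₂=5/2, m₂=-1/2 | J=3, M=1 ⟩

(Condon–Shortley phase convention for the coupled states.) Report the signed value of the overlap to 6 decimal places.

+√(1/30) ≈ +0.182574

j₁+j₂−J=2  J+j₁−j₂=3  J−j₁+j₂=3  j₁+j₂+J+1=9
(j₁±m₁, j₂±m₂, J±M) = (4,1,2,3,4,2)
P² = 96/5
sum k=0..1:
  [0] +1/8 = 1/8
  [1] −1/12 = -1/12
S = 1/24
C² = P²·S² = 1/30 ; C = +0.182574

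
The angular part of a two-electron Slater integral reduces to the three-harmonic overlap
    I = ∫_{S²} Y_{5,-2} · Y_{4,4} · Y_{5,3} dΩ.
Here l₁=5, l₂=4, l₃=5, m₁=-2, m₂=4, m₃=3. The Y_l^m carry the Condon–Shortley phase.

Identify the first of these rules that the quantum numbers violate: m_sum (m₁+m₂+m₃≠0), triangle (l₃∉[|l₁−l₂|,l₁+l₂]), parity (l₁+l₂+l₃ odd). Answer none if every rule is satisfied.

m_sum

azimuthal sum: -2 + 4 + 3 = 5  ✗
1 ≤ 5 ≤ 9 (triangle on l)
L = 5 + 4 + 5 = 14 (even)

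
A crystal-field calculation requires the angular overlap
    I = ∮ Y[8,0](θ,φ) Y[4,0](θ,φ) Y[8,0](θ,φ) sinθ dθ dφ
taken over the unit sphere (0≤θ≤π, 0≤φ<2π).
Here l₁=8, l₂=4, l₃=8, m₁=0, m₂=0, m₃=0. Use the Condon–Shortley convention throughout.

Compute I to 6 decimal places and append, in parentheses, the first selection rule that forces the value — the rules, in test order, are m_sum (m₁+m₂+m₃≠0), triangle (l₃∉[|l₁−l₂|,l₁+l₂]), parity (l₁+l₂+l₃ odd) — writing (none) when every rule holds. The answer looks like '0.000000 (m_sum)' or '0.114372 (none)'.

Checks pass: Σm=0; 20 even; l₃=8∈[4,12].
(2·8+1)(2·4+1)(2·8+1) = 2601
Δ: 4! 12! 4! / 21! → 1/185175900
sum: t=0:+1/557383680 t=1:−1/21772800 t=2:+1/8294400 t=3:−1/21772800 t=4:+1/557383680 = 1/30965760
3j²(8 4 8; 0 0 0) = Δ·Π!·Σ² = 36/4199  (sign +1)
(m-triple is (0,0,0) — same symbol as above.)
combine: 4πI² = 2601·36/4199·36/4199 = 11664/61009
take √, sign +1: I = 0.12334509
No selection rule forces the value: the integral is nonzero (none).

0.123345 (none)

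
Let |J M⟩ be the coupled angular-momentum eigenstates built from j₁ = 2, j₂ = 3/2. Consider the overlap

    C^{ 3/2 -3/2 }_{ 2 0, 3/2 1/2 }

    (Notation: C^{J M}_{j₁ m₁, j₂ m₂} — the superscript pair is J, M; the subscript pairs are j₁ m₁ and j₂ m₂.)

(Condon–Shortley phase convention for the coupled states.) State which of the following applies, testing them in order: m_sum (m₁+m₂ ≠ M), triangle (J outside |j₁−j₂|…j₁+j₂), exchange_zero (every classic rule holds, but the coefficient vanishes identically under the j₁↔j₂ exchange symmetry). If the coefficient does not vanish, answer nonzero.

m_sum

m-sum: m₁+m₂ = 0+1/2 = 1/2, M = -3/2  ✗ ⇒ coefficient is 0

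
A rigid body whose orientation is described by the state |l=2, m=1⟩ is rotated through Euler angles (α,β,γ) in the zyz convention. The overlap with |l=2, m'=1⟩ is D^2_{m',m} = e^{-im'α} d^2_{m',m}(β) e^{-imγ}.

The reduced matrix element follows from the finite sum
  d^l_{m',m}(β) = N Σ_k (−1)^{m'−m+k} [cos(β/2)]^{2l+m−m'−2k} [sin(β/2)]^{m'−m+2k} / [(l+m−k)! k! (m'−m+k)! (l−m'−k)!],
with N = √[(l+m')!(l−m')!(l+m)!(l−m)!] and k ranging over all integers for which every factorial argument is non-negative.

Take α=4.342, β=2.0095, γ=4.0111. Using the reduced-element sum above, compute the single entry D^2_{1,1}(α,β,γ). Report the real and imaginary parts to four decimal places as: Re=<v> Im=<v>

First d^2_{1,1}(β=2.0095), then the phase factors e^{-i(1)α} and e^{-i(1)γ}:
c=cos(2.009500/2)=0.536299, s=sin(2.009500/2)=0.844028; N=√[6·1·6·1]=6.000000
k: max(0,(1)−(1))=0 … min(2+(1),2−(1))=1
  k=0: (−1)^0·6.0000/(6)·0.5363^4·0.8440^0 = +0.082723
  k=1: (−1)^1·6.0000/(2)·0.5363^2·0.8440^2 = -0.614680
d^2_{1,1}(2.0095) = +0.082723 -0.614680 = -0.531957
D = (-0.361978+0.932187i)·(-0.531957)·(-0.645203+0.764011i) = +0.254622+0.467061i

Re=0.2546 Im=0.4671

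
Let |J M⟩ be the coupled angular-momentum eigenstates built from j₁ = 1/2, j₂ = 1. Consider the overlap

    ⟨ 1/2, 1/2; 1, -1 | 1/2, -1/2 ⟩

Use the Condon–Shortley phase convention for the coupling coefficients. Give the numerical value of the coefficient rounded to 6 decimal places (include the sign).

j₁+j₂−J=1  J+j₁−j₂=0  J−j₁+j₂=1  j₁+j₂+J+1=3
(j₁±m₁, j₂±m₂, J±M) = (1,0,0,2,0,1)
P² = 2/3
sum k=0..0:
  [0] +1/1 = 1
S = 1
C² = P²·S² = 2/3 ; C = +0.816497

+√(2/3) ≈ +0.816497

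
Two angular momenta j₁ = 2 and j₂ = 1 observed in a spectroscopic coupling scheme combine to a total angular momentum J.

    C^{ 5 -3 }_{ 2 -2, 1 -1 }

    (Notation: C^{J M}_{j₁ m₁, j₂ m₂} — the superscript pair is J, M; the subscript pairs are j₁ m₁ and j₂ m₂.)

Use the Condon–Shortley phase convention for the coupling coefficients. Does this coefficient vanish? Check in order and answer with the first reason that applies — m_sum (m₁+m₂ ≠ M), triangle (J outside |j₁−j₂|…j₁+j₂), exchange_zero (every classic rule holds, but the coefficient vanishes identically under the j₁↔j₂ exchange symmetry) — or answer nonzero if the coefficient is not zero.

m-sum: m₁+m₂ = -2+(-1) = -3, M = -3  ✓
triangle: need |j₁−j₂| ≤ J ≤ j₁+j₂, i.e. J ∈ [1, 3]; J = 5 is outside ✗ ⇒ coefficient is 0

triangle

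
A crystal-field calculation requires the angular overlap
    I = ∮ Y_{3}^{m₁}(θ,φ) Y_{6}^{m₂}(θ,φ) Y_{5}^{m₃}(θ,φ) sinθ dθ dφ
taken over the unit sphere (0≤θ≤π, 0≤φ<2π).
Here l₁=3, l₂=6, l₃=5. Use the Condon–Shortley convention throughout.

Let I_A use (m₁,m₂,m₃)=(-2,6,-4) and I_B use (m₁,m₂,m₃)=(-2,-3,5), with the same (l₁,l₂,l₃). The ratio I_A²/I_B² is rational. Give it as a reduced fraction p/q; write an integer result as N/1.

11/2

Same 3,6,5: normalisation and zero-m 3j drop out of the ratio.
A: Δ: 4! 2! 8! / 15! → 1/675675; sum: t=4:+1/967680 = 1/967680; 3j²(3 6 5; -2 6 -4) = Δ·Π!·Σ² = 3/91  (sign -1)
B: Δ: 4! 2! 8! / 15! → 1/675675; sum: t=3:−1/483840 = -1/483840; 3j²(3 6 5; -2 -3 5) = Δ·Π!·Σ² = 6/1001  (sign -1)
I_A²/I_B² = (3/91)/(6/1001) = 11/2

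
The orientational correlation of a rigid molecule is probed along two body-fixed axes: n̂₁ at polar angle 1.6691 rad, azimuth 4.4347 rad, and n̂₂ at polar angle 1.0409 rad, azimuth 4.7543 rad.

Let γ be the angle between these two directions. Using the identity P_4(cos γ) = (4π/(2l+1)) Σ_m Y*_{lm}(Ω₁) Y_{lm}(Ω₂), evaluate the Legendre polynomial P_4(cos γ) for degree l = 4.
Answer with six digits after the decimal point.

Term-by-term m-sum for l=4 (normalisation 4π/9 = 1.396263):
  [-4]  conj(Y_{4,-4})(Ω₁) = (0.192711, -0.388922) ; Y_{4,-4}(Ω₂) = (0.241866, -0.040932) ; Δ = (0.030691, -0.101955)
  [-3]  conj(Y_{4,-3})(Ω₁) = (-0.089595, -0.081436) ; Y_{4,-3}(Ω₂) = (-0.050967, -0.403220) ; Δ = (-0.028270, 0.040277)
  [-2]  conj(Y_{4,-2})(Ω₁) = (0.262525, -0.162905) ; Y_{4,-2}(Ω₂) = (-0.195649, 0.016438) ; Δ = (-0.048685, 0.036188)
  [-1]  conj(Y_{4,-1})(Ω₁) = (-0.037147, -0.130315) ; Y_{4,-1}(Ω₂) = (-0.010475, -0.249783) ; Δ = (-0.032161, 0.010644)
  [+0]  conj(Y_{4,0})(Ω₁) = (0.287131, -0.000000) ; Y_{4,0}(Ω₂) = (-0.251756, 0.000000) ; Δ = (-0.072287, 0.000000)
  [+1]  conj(Y_{4,1})(Ω₁) = (0.037147, -0.130315) ; Y_{4,1}(Ω₂) = (0.010475, -0.249783) ; Δ = (-0.032161, -0.010644)
  [+2]  conj(Y_{4,2})(Ω₁) = (0.262525, 0.162905) ; Y_{4,2}(Ω₂) = (-0.195649, -0.016438) ; Δ = (-0.048685, -0.036188)
  [+3]  conj(Y_{4,3})(Ω₁) = (0.089595, -0.081436) ; Y_{4,3}(Ω₂) = (0.050967, -0.403220) ; Δ = (-0.028270, -0.040277)
  [+4]  conj(Y_{4,4})(Ω₁) = (0.192711, 0.388922) ; Y_{4,4}(Ω₂) = (0.241866, 0.040932) ; Δ = (0.030691, 0.101955)
Σ over m = (-0.229139, 0.000000); ×(4π/9) → (-0.319938, 0.000000). Real part: -0.319938

-0.319938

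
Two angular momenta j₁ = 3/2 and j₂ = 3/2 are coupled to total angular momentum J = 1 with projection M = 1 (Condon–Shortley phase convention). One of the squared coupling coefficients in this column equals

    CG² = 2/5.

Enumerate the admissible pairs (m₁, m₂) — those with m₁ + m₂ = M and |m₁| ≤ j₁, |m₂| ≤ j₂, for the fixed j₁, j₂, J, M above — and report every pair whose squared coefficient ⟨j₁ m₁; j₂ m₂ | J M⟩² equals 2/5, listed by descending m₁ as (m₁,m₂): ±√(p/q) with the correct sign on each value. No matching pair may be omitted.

(1/2,1/2): −√(2/5)

Admissible pairs with m₁+m₂ = M = 1: (-1/2,3/2), (1/2,1/2), (3/2,-1/2)
  (m₁,m₂)=(3/2,-1/2): CG² = 3/10, CG = +√(3/10)
  (m₁,m₂)=(1/2,1/2): CG² = 2/5, CG = −√(2/5)   ← matches the target
  (m₁,m₂)=(-1/2,3/2): CG² = 3/10, CG = +√(3/10)
Pairs with CG² = 2/5: (1/2,1/2): −√(2/5)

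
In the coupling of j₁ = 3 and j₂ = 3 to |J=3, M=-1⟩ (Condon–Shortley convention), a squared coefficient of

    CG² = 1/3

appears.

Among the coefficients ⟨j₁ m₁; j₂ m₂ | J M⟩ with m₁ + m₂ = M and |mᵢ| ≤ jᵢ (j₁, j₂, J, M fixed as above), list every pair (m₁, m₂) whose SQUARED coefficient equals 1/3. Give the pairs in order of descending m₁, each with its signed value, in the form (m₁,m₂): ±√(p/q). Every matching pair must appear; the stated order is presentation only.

Admissible pairs with m₁+m₂ = M = -1: (-3,2), (-2,1), (-1,0), (0,-1), (1,-2), (2,-3)
  (m₁,m₂)=(2,-3): CG² = 1/3, CG = +√(1/3)   ← matches the target
  (m₁,m₂)=(1,-2): CG² = 0/1, CG = 0
  (m₁,m₂)=(0,-1): CG² = 1/6, CG = −√(1/6)
  (m₁,m₂)=(-1,0): CG² = 1/6, CG = +√(1/6)
  (m₁,m₂)=(-2,1): CG² = 0/1, CG = 0
  (m₁,m₂)=(-3,2): CG² = 1/3, CG = −√(1/3)   ← matches the target
Pairs with CG² = 1/3: (2,-3): +√(1/3); (-3,2): −√(1/3)

(2,-3): +√(1/3); (-3,2): −√(1/3)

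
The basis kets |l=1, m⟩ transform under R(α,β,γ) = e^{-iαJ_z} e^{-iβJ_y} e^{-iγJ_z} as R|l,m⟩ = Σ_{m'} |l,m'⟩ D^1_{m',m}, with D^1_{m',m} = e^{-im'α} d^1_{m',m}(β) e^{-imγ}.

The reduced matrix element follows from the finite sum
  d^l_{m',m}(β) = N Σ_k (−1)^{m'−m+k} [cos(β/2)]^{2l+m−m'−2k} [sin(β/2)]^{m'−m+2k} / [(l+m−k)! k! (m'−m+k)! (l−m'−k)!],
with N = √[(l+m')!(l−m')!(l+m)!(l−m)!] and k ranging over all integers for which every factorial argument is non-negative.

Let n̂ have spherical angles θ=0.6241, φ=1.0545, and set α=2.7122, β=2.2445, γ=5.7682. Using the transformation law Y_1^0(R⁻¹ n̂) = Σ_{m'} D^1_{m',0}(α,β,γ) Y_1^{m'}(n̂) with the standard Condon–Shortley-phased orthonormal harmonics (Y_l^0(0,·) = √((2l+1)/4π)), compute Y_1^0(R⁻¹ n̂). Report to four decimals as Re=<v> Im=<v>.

Need the full column D^1_{m',0} for m'=−1..1 at α=2.7122, β=2.2445, γ=5.7682.
cos(β/2)=0.433656, sin(β/2)=0.901078
d^1_{-1,0}: single k=1 term ⇒ +0.552616;  D = -0.502448+0.230064i
d^1_{0,0}: k∈[0..1] ⇒ +0.188058 -0.811942 = -0.623885;  D = -0.623885+0.000000i
d^1_{1,0}: single k=0 term ⇒ -0.552616;  D = +0.502448+0.230064i
Y_1^{m'}(θ=0.6241,φ=1.0545) and Σ D·Y over m':
  (-0.5024+0.2301i)·(+0.0997-0.1756i)  (-0.6239+0.0000i)·(+0.3965+0.0000i)  (+0.5024+0.2301i)·(-0.0997-0.1756i)
Y_1^0(R⁻¹ n̂) = -0.266735+0.000000i

Re=-0.2667 Im=0.0000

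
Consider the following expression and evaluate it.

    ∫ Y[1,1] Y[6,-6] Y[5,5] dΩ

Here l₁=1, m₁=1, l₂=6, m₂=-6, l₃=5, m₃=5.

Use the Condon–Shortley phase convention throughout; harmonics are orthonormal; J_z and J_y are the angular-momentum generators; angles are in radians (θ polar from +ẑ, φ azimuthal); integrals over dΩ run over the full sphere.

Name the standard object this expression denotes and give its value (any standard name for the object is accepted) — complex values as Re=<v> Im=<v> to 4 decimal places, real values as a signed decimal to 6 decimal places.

This is a Gaunt coefficient — the integral of a triple product of spherical harmonics over the sphere.
Checks pass: Σm=0; 12 even; l₃=5∈[5,7].
(2·1+1)(2·6+1)(2·5+1) = 429
Δ: 2! 0! 10! / 13! → 1/858
sum: t=1:−1/14400 = -1/14400
3j²(1 6 5; 0 0 0) = Δ·Π!·Σ² = 6/143  (sign +1)
sum: t=0:+1/7257600 = 1/7257600
3j²(1 6 5; 1 -6 5) = Δ·Π!·Σ² = 1/13  (sign +1)
combine: 4πI² = 429·6/143·1/13 = 18/13
take √, sign +1: I = 0.33194004

Gaunt coefficient, +0.331940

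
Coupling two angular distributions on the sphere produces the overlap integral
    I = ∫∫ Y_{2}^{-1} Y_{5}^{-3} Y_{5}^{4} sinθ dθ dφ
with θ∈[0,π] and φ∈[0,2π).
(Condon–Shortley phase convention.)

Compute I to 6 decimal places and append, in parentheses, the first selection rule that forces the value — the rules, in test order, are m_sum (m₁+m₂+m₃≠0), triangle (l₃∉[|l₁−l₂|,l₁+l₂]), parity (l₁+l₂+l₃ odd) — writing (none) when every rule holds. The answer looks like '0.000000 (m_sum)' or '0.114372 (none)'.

0.196098 (none)

m-sum 0 ✓  L=12 even ✓  3≤5≤7 ✓
Π(2lᵢ+1) = 5×11×11 = 605
triangle coeff Δ(2,5,5) = 1/38610
Σ_t [0,2]: t=0:+1/2880 t=1:−1/576 t=2:+1/2880 = -1/960
(3j)²=10/429 [(2 5 5; 0 0 0)], sign=+1
Σ_t [1,2]: t=1:−1/10080 t=2:+1/80640 = -1/11520
(3j)²=49/1430 [(2 5 5; -1 -3 4)], sign=+1
⇒ 4πI² = 245/507
I = (+1)√(245/507/(4π)) = 0.19609844
No selection rule forces the value: the integral is nonzero (none).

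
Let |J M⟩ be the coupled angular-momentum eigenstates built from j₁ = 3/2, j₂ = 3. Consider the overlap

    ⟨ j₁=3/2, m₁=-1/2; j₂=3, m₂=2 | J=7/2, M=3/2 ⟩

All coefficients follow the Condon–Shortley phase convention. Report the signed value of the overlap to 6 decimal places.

−√(3/7) = -0.654654

√[8·1!2!5!/9! · 1!2!5!1!5!2!] = √(6400/21)
  +(−1)^0/∏(0,1,2,5,0,0)! = 1/240  (running 1/240)
  +(−1)^1/∏(1,0,1,4,1,1)! = -1/24  (running -3/80)
⟨..|..⟩ = √(6400/21)·(-3/80) = -0.654654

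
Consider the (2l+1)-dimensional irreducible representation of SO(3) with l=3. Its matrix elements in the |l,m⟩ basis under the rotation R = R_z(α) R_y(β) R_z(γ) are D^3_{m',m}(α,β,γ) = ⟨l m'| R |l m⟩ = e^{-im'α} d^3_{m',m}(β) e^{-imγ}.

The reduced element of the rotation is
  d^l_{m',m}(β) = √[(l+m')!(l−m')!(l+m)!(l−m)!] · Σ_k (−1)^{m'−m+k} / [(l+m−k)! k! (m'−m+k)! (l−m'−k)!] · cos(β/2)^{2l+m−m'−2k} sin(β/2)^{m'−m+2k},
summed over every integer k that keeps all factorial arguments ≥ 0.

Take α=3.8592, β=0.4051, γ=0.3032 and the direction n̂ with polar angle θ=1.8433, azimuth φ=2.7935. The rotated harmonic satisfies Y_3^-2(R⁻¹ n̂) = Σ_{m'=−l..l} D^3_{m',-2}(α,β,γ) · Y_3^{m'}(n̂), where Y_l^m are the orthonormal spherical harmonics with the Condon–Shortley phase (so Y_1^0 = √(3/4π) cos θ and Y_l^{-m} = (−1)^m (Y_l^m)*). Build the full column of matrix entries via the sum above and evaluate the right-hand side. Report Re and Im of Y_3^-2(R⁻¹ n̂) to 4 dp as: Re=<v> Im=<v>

Re=0.0561 Im=-0.0324

Need the full column D^3_{m',-2} for m'=−3..3 at α=3.8592, β=0.4051, γ=0.3032.
cos(β/2)=0.979557, sin(β/2)=0.201168
d^3_{-3,-2}: single k=1 term ⇒ +0.444408;  D = +0.412314-0.165818i
d^3_{-2,-2}: k∈[0..1] ⇒ +0.883441 -0.186297 = +0.697144;  D = -0.316236+0.621293i
d^3_{-1,-2}: k∈[0..1] ⇒ -0.573729 +0.048394 = -0.525334;  D = +0.128335+0.509418i
d^3_{0,-2}: k∈[0..1] ⇒ +0.204078 -0.008607 = +0.195471;  D = +0.160619+0.111401i
d^3_{1,-2}: k∈[0..1] ⇒ -0.048394 +0.001021 = -0.047374;  D = +0.047081-0.005257i
d^3_{2,-2}: k∈[0..1] ⇒ +0.007857 -0.000066 = +0.007791;  D = +0.005265-0.005743i
d^3_{3,-2}: single k=0 term ⇒ -0.000790;  D = +0.000019-0.000790i
Y_3^{m'}(θ=1.8433,φ=2.7935) and Σ D·Y over m':
  (+0.4123-0.1658i)·(-0.1873-0.3222i)  (-0.3162+0.6213i)·(-0.1958-0.1636i)  (+0.1283+0.5094i)·(+0.1866+0.0677i)  (+0.1606+0.1114i)·(+0.2649+0.0000i)  (+0.0471-0.0053i)·(-0.1866+0.0677i)  (+0.0053-0.0057i)·(-0.1958+0.1636i)  (+0.0000-0.0008i)·(+0.1873-0.3222i)
Y_3^-2(R⁻¹ n̂) = +0.056137-0.032421i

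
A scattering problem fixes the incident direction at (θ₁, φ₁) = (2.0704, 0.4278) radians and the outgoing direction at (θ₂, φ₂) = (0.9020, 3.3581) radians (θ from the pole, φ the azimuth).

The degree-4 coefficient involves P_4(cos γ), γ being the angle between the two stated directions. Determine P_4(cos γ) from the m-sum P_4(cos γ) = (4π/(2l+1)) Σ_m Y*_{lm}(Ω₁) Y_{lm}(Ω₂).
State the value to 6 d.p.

Summing Y*_{l m}(θ₁,φ₁)·Y_{l m}(θ₂,φ₂) over m ∈ [−4, 4]; prefactor 4π/(2·4+1) = 1.396263:
  m=-4: Y*=-0.036764+0.260123i  Y=+0.108629-0.127729i  product +0.029231+0.032953i
  m=-3: Y*=-0.114955-0.388914i  Y=-0.298484+0.226684i  product +0.122473+0.090026i
  m=-2: Y*=+0.102529+0.118039i  Y=+0.316096-0.146123i  product +0.049657+0.022330i
  m=-1: Y*=+0.252224+0.115004i  Y=+0.069416-0.015268i  product +0.019264+0.004132i
  m=+0: Y*=-0.215988-0.000000i  Y=-0.355486+0.000000i  product +0.076781+0.000000i
  m=+1: Y*=-0.252224+0.115004i  Y=-0.069416-0.015268i  product +0.019264-0.004132i
  m=+2: Y*=+0.102529-0.118039i  Y=+0.316096+0.146123i  product +0.049657-0.022330i
  m=+3: Y*=+0.114955-0.388914i  Y=+0.298484+0.226684i  product +0.122473-0.090026i
  m=+4: Y*=-0.036764-0.260123i  Y=+0.108629+0.127729i  product +0.029231-0.032953i
Total Σ_m = +0.518033-0.000000i. Multiply by 1.396263: +0.723310-0.000000i. P_4(cos γ) = 0.723310

0.723310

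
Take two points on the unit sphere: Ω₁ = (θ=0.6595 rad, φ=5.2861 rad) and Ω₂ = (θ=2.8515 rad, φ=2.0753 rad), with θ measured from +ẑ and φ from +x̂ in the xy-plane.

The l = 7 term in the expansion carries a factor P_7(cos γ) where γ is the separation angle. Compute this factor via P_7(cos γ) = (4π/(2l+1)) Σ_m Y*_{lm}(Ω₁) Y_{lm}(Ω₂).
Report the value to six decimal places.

0.179378

Addition theorem: P_7(cos γ) = (4π/15) Σ_m Y*_{lm}(Ω₁) Y_{lm}(Ω₂), m = −7…7:
  m=-7: Y*=0.01244 - 0.01040j  Y=-0.00003 - 0.00007j  product -0.00000 - 0.00000j
  m=-6: Y*=0.07473 + 0.02317j  Y=-0.00098 - 0.00011j  product -0.00007 - 0.00003j
  m=-5: Y*=0.06084 + 0.21725j  Y=-0.00446 + 0.00626j  product -0.00163 - 0.00059j
  m=-4: Y*=-0.27721 + 0.31350j  Y=0.01819 + 0.03793j  product -0.01693 - 0.00481j
  m=-3: Y*=-0.44188 - 0.06694j  Y=0.16274 + 0.00933j  product -0.07129 - 0.01502j
  m=-2: Y*=-0.03967 - 0.08803j  Y=0.22581 - 0.35874j  product -0.04054 - 0.00565j
  m=-1: Y*=-0.19662 + 0.30426j  Y=-0.29781 - 0.53935j  product 0.22265 + 0.01543j
  m=+0: Y*=-0.21969 + 0.00000j  Y=-0.13534 + 0.00000j  product 0.02973 + 0.00000j
  m=+1: Y*=0.19662 + 0.30426j  Y=0.29781 - 0.53935j  product 0.22265 - 0.01543j
  m=+2: Y*=-0.03967 + 0.08803j  Y=0.22581 + 0.35874j  product -0.04054 + 0.00565j
  m=+3: Y*=0.44188 - 0.06694j  Y=-0.16274 + 0.00933j  product -0.07129 + 0.01502j
  m=+4: Y*=-0.27721 - 0.31350j  Y=0.01819 - 0.03793j  product -0.01693 + 0.00481j
  m=+5: Y*=-0.06084 + 0.21725j  Y=0.00446 + 0.00626j  product -0.00163 + 0.00059j
  m=+6: Y*=0.07473 - 0.02317j  Y=-0.00098 + 0.00011j  product -0.00007 + 0.00003j
  m=+7: Y*=-0.01244 - 0.01040j  Y=0.00003 - 0.00007j  product -0.00000 + 0.00000j
Total Σ_m = 0.21412 + 0.00000j. Multiply by 0.837758: 0.17938 + 0.00000j. P_7(cos γ) = 0.179378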